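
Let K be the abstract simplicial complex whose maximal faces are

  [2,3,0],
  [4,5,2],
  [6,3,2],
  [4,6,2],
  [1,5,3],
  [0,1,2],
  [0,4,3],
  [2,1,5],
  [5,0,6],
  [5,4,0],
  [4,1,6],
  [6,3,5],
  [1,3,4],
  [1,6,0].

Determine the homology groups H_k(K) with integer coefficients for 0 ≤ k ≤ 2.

Take the total order 0 < 1 < 2 < 3 < 4 < 5 < 6 on the vertex set. Then K (dimension 2) consists of the simplices:

  0-simplices (7): [0], [1], [2], [3], [4], [5], [6]
  1-simplices (21): [0,1], [0,2], [0,3], [0,4], [0,5], [0,6], [1,2], [1,3], [1,4], [1,5], [1,6], [2,3], [2,4], [2,5], [2,6], [3,4], [3,5], [3,6], [4,5], [4,6], [5,6]
  2-simplices (14): [0,1,2], [0,1,6], [0,2,3], [0,3,4], [0,4,5], [0,5,6], [1,2,5], [1,3,4], [1,3,5], [1,4,6], [2,3,6], [2,4,5], [2,4,6], [3,5,6]

so the chain groups are C_0 ≅ Z^7, C_1 ≅ Z^21, C_2 ≅ Z^14.

The boundary map ∂_1: C_1 → C_0 sends each edge [p,q] (with p < q) to q − p. For instance
  ∂[0,6] = [6] − [0].
This gives a 7×21 integer matrix of rank 6; reducing to Smith normal form yields diagonal entries (1,1,1,1,1,1).

The boundary map ∂_2: C_2 → C_1 acts by ∂[p,q,r] = [q,r] − [p,r] + [p,q]. For instance
  ∂[1,3,5] = [3,5] − [1,5] + [1,3],
  ∂[2,4,6] = [4,6] − [2,6] + [2,4].
The 21×14 boundary matrix has rank 13 and Smith normal form diag(1,1,1,1,1,1,1,1,1,1,1,1,1).

Reading off H_k = ker ∂_k / im ∂_{k+1}:

  H_0: rank C_0 − rank ∂_1 = 7 − 6 = 1, and the invariant factors of ∂_1 are all 1, so H_0 ≅ Z.
  H_1: rank ker ∂_1 − rank ∂_2 = (21 − 6) − 13 = 2, and the invariant factors of ∂_2 are all 1, so H_1 ≅ Z^2.
  H_2: rank ker ∂_2 − rank ∂_3 = (14 − 13) − 0 = 1, and there is no ∂_3, so H_2 ≅ Z.

(K is a triangulation of the torus T^2.)

H_0 ≅ Z,  H_1 ≅ Z^2,  H_2 ≅ Z.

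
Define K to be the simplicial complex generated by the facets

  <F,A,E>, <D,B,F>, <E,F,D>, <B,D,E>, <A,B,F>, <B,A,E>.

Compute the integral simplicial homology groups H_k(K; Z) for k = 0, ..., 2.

Fix the vertex order A < B < D < E < F and write every simplex with vertices in increasing order. Then dim K = 2 and the simplices of K are:

  0-simplices (5): A, B, D, E, F
  1-simplices (9): AB, AE, AF, BD, BE, BF, DE, DF, EF
  2-simplices (6): ABE, ABF, AEF, BDE, BDF, DEF

giving chain groups C_0 ≅ Z^5, C_1 ≅ Z^9, C_2 ≅ Z^6.

The boundary map ∂_1: C_1 → C_0 sends each edge [p,q] (with p < q) to q − p.
This gives a 5×9 integer matrix of rank 4; reducing to Smith normal form yields diagonal entries (1,1,1,1).

∂_2: C_2 → C_1 acts by ∂[p,q,r] = [q,r] − [p,r] + [p,q]. For instance
  ∂ABF = BF − AF + AB,
  ∂ABE = BE − AE + AB.
As a 9×6 matrix over Z this has rank 5, with invariant factors (1,1,1,1,1).

Computing H_k = (kernel of ∂_k) / (image of ∂_{k+1}):

  H_0: rank C_0 − rank ∂_1 = 5 − 4 = 1, and the invariant factors of ∂_1 are all 1, so H_0 ≅ Z.
  H_1: rank ker ∂_1 − rank ∂_2 = (9 − 4) − 5 = 0, and the invariant factors of ∂_2 are all 1, so H_1 ≅ 0.
  H_2: rank ker ∂_2 − rank ∂_3 = (6 − 5) − 0 = 1, and there is no ∂_3, so H_2 ≅ Z.

H_0 ≅ Z,  H_1 = 0,  H_2 ≅ Z.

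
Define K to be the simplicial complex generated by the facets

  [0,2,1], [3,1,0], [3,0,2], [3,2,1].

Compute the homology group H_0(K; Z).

K has 4 vertices, 6 edges, 4 triangles.
rank ∂_0 = 0, rank ∂_1 = 3 ⇒ b_0 = 4 − 0 − 3 = 1; all invariant factors of ∂_1 are 1 so no torsion. So H_0 ≅ Z.

H_0 ≅ Z.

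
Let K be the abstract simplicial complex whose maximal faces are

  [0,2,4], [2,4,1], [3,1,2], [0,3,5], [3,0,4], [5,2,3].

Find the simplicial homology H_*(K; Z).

H_0 ≅ Z,  H_1 ≅ Z,  H_2 = 0.

K has 6 vertices, 12 edges, 6 triangles.
rank ∂_0 = 0, rank ∂_1 = 5 ⇒ b_0 = 6 − 0 − 5 = 1; all invariant factors of ∂_1 are 1 so no torsion. So H_0 ≅ Z.
rank ∂_1 = 5, rank ∂_2 = 6 ⇒ b_1 = 12 − 5 − 6 = 1; all invariant factors of ∂_2 are 1 so no torsion. So H_1 ≅ Z.
rank ∂_2 = 6, rank ∂_3 = 0 ⇒ b_2 = 6 − 6 − 0 = 0. So H_2 ≅ 0.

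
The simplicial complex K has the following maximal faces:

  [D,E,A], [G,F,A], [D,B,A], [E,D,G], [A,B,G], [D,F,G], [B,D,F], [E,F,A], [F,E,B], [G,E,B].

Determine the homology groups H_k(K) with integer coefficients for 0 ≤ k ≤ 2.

Take the total order A < B < D < E < F < G on the vertex set. Then K (dimension 2) consists of the simplices:

  0-simplices (6): A, B, D, E, F, G
  1-simplices (15): AB, AD, AE, AF, AG, BD, BE, BF, BG, DE, DF, DG, EF, EG, FG
  2-simplices (10): ABD, ABG, ADE, AEF, AFG, BDF, BEF, BEG, DEG, DFG

giving chain groups C_0 ≅ Z^6, C_1 ≅ Z^15, C_2 ≅ Z^10.

Boundary ∂_1: C_1 → C_0 is given by ∂[p,q] = [q] − [p].
The resulting 6×15 matrix has rank 5, and its Smith normal form has invariant factors (1,1,1,1,1).

Boundary ∂_2: C_2 → C_1 acts by ∂[p,q,r] = [q,r] − [p,r] + [p,q]. For instance
  ∂BDF = DF − BF + BD,
  ∂BEG = EG − BG + BE.
The 15×10 boundary matrix has rank 10 and Smith normal form diag(1,1,1,1,1,1,1,1,1,2).

Reading off H_k = ker ∂_k / im ∂_{k+1}:

  H_0: rank C_0 − rank ∂_1 = 6 − 5 = 1, and the invariant factors of ∂_1 are all 1, so H_0 = Z.
  H_1: rank ker ∂_1 − rank ∂_2 = (15 − 5) − 10 = 0, and ∂_2 has invariant factor 2 > 1, so H_1 = Z_2.
  H_2: rank ker ∂_2 − rank ∂_3 = (10 − 10) − 0 = 0, and there is no ∂_3, so H_2 = 0.

(K is a triangulation of the real projective plane RP^2.)

H_0 = Z,  H_1 = Z_2,  H_2 = 0.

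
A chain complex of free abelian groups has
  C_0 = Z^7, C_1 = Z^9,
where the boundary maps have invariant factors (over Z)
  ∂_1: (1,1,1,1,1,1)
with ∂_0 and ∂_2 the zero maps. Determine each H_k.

H_0: b_0 = 7 − 0 − 6 = 1; torsion from ∂_1 factors > 1: none. So H_0 ≅ Z.
H_1: b_1 = 9 − 6 − 0 = 3; torsion from ∂_2 factors > 1: none. So H_1 ≅ Z^3.

H_0 ≅ Z,  H_1 ≅ Z^3.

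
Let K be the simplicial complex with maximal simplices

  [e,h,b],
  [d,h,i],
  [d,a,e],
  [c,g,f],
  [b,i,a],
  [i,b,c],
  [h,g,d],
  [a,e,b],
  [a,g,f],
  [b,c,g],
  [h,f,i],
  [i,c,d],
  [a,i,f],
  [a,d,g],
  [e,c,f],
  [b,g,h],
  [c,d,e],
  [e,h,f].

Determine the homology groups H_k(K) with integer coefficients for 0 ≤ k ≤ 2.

H_0 ≅ Z,  H_1 ≅ Z^2,  H_2 ≅ Z.

Fix the vertex order a < b < c < d < e < f < g < h < i and write every simplex with vertices in increasing order. Then dim K = 2 and the simplices of K are:

  0-simplices (9): a, b, c, d, e, f, g, h, i
  1-simplices (27): ab, ad, ae, af, ag, ai, bc, be, bg, bh, bi, cd, ce, cf, cg, ci, de, dg, dh, di, ef, eh, fg, fh, fi, gh, hi
  2-simplices (18): abe, abi, ade, adg, afg, afi, bcg, bci, beh, bgh, cde, cdi, cef, cfg, dgh, dhi, efh, fhi

giving chain groups C_0 ≅ Z^9, C_1 ≅ Z^27, C_2 ≅ Z^18.

Boundary ∂_1: C_1 → C_0 sends each edge [p,q] (with p < q) to q − p. For instance
  ∂fi = i − f.
As a 9×27 matrix over Z this has rank 8, with invariant factors (1,1,1,1,1,1,1,1).

Boundary ∂_2: C_2 → C_1 acts by ∂[p,q,r] = [q,r] − [p,r] + [p,q]. For instance
  ∂cde = de − ce + cd,
  ∂bcg = cg − bg + bc.
The resulting 27×18 matrix has rank 17, and its Smith normal form has invariant factors (1,1,1,1,1,1,1,1,1,1,1,1,1,1,1,1,1).

Reading off H_k = ker ∂_k / im ∂_{k+1}:

  H_0: rank C_0 − rank ∂_1 = 9 − 8 = 1, and the invariant factors of ∂_1 are all 1, so H_0 = Z.
  H_1: rank ker ∂_1 − rank ∂_2 = (27 − 8) − 17 = 2, and the invariant factors of ∂_2 are all 1, so H_1 = Z^2.
  H_2: rank ker ∂_2 − rank ∂_3 = (18 − 17) − 0 = 1, and there is no ∂_3, so H_2 = Z.

As a check, the Euler characteristic is 9 − 27 + 18 = 0, which agrees with 1 − 2 + 1 = 0.
(K is a triangulation of the torus T^2.)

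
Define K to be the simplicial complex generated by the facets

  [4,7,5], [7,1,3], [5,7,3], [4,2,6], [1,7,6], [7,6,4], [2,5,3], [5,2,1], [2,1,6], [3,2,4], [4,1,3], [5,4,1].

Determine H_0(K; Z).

H_0 ≅ Z.

K has 7 vertices, 18 edges, 12 triangles.
rank ∂_0 = 0, rank ∂_1 = 6 ⇒ b_0 = 7 − 0 − 6 = 1; all invariant factors of ∂_1 are 1 so no torsion. So H_0 = Z.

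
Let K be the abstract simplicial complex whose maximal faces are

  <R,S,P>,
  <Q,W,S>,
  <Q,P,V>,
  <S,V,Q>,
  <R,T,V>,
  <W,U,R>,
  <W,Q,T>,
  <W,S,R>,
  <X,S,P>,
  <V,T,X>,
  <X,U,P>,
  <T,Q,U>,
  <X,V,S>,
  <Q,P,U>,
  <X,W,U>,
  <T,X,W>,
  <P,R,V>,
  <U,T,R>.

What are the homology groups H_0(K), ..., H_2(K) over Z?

H_0 ≅ Z,  H_1 ≅ Z ⊕ Z_2,  H_2 = 0.

Take the total order P < Q < R < S < T < U < V < W < X on the vertex set. Then K (dimension 2) consists of the simplices:

  0-simplices (9): P, Q, R, S, T, U, V, W, X
  1-simplices (27): PQ, PR, PS, PU, PV, PX, QS, QT, QU, QV, QW, RS, RT, RU, RV, RW, SV, SW, SX, TU, TV, TW, TX, UW, UX, VX, WX
  2-simplices (18): PQU, PQV, PRS, PRV, PSX, PUX, QSV, QSW, QTU, QTW, RSW, RTU, RTV, RUW, SVX, TVX, TWX, UWX

giving chain groups C_0 ≅ Z^9, C_1 ≅ Z^27, C_2 ≅ Z^18.

Boundary ∂_1: C_1 → C_0 maps an edge to its endpoints' difference, ∂[p,q] = q − p.
This gives a 9×27 integer matrix of rank 8; reducing to Smith normal form yields diagonal entries (1,1,1,1,1,1,1,1).

∂_2: C_2 → C_1 maps a triangle to the signed sum of its edges. For instance
  ∂PUX = UX − PX + PU,
  ∂PQU = QU − PU + PQ.
The 27×18 boundary matrix has rank 18 and Smith normal form diag(1,1,1,1,1,1,1,1,1,1,1,1,1,1,1,1,1,2).

Computing H_k = (kernel of ∂_k) / (image of ∂_{k+1}):

  H_0: rank C_0 − rank ∂_1 = 9 − 8 = 1, and the invariant factors of ∂_1 are all 1, so H_0 ≅ Z.
  H_1: rank ker ∂_1 − rank ∂_2 = (27 − 8) − 18 = 1, and ∂_2 has invariant factor 2 > 1, so H_1 ≅ Z ⊕ Z_2.
  H_2: rank ker ∂_2 − rank ∂_3 = (18 − 18) − 0 = 0, and there is no ∂_3, so H_2 ≅ 0.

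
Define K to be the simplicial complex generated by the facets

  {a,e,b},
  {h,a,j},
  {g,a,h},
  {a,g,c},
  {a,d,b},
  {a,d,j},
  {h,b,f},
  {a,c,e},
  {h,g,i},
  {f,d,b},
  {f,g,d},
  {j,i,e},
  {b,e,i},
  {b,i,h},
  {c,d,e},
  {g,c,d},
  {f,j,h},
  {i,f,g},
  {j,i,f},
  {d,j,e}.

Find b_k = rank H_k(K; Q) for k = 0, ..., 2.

K has 10 vertices, 30 edges, 20 triangles.
rank ∂_0 = 0, rank ∂_1 = 9 ⇒ b_0 = 10 − 0 − 9 = 1; all invariant factors of ∂_1 are 1 so no torsion. So H_0 = Z.
rank ∂_1 = 9, rank ∂_2 = 20 ⇒ b_1 = 30 − 9 − 20 = 1; ∂_2 has invariant factor(s) [2] giving torsion. So H_1 = Z ⊕ Z/2.
rank ∂_2 = 20, rank ∂_3 = 0 ⇒ b_2 = 20 − 20 − 0 = 0. So H_2 = 0.

b_0 = 1, b_1 = 1, b_2 = 0.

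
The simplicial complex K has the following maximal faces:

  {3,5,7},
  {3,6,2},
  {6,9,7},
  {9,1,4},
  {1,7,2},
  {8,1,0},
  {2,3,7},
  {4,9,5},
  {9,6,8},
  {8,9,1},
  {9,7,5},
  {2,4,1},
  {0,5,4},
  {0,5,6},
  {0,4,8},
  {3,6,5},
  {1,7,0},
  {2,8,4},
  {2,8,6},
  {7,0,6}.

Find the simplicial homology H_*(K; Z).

Take the total order 0 < 1 < 2 < 3 < 4 < 5 < 6 < 7 < 8 < 9 on the vertex set. Then K (dimension 2) consists of the simplices:

  0-simplices (10): [0], [1], [2], [3], [4], [5], [6], [7], [8], [9]
  1-simplices (30): (30 of them)
  2-simplices (20): (20 of them)

Hence C_0 ≅ Z^10, C_1 ≅ Z^30, C_2 ≅ Z^20.

∂_1: C_1 → C_0 maps an edge to its endpoints' difference, ∂[p,q] = q − p. For instance
  ∂[2,8] = [8] − [2].
As a 10×30 matrix over Z this has rank 9, with invariant factors (1,1,1,1,1,1,1,1,1).

∂_2: C_2 → C_1 acts by ∂[p,q,r] = [q,r] − [p,r] + [p,q]. For instance
  ∂[1,8,9] = [8,9] − [1,9] + [1,8],
  ∂[0,1,8] = [1,8] − [0,8] + [0,1].
As a 30×20 matrix over Z this has rank 20, with invariant factors (1,1,1,1,1,1,1,1,1,1,1,1,1,1,1,1,1,1,1,2).

From H_k ≅ ker(∂_k) / im(∂_{k+1}) we obtain:

  H_0: rank C_0 − rank ∂_1 = 10 − 9 = 1, and the invariant factors of ∂_1 are all 1, so H_0 = Z.
  H_1: rank ker ∂_1 − rank ∂_2 = (30 − 9) − 20 = 1, and ∂_2 has invariant factor 2 > 1, so H_1 = Z ⊕ Z_2.
  H_2: rank ker ∂_2 − rank ∂_3 = (20 − 20) − 0 = 0, and there is no ∂_3, so H_2 = 0.

As a check, the Euler characteristic is 10 − 30 + 20 = 0, which agrees with 1 − 1 + 0 = 0.

H_0 = Z,  H_1 = Z ⊕ Z_2,  H_2 = 0.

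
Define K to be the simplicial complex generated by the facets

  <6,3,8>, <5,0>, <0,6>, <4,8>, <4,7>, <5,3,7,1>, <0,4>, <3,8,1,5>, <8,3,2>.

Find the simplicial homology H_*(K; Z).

H_0 ≅ Z,  H_1 ≅ Z^3,  H_2 = 0,  H_3 = 0.

K has 9 vertices, 18 edges, 9 triangles, 2 3-simplices.
rank ∂_0 = 0, rank ∂_1 = 8 ⇒ b_0 = 9 − 0 − 8 = 1; all invariant factors of ∂_1 are 1 so no torsion. So H_0 ≅ Z.
rank ∂_1 = 8, rank ∂_2 = 7 ⇒ b_1 = 18 − 8 − 7 = 3; all invariant factors of ∂_2 are 1 so no torsion. So H_1 ≅ Z^3.
rank ∂_2 = 7, rank ∂_3 = 2 ⇒ b_2 = 9 − 7 − 2 = 0; all invariant factors of ∂_3 are 1 so no torsion. So H_2 ≅ 0.
rank ∂_3 = 2, rank ∂_4 = 0 ⇒ b_3 = 2 − 2 − 0 = 0. So H_3 ≅ 0.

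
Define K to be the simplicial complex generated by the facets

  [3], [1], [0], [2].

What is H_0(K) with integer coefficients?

H_0 = Z^4.

We work with the vertex ordering 0 < 1 < 2 < 3. The simplices of K, each written with vertices in increasing order, are:

  0-simplices (4): [0], [1], [2], [3]

giving chain groups C_0 ≅ Z^4.

Reading off H_k = ker ∂_k / im ∂_{k+1}:

  H_0: rank C_0 − rank ∂_1 = 4 − 0 = 4, and there is no ∂_1, so H_0 ≅ Z^4.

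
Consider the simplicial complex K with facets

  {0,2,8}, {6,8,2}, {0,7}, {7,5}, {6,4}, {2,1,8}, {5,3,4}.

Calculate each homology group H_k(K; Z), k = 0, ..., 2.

H_0 = Z,  H_1 = Z,  H_2 = 0.

K has 9 vertices, 13 edges, 4 triangles.
rank ∂_0 = 0, rank ∂_1 = 8 ⇒ b_0 = 9 − 0 − 8 = 1; all invariant factors of ∂_1 are 1 so no torsion. So H_0 = Z.
rank ∂_1 = 8, rank ∂_2 = 4 ⇒ b_1 = 13 − 8 − 4 = 1; all invariant factors of ∂_2 are 1 so no torsion. So H_1 = Z.
rank ∂_2 = 4, rank ∂_3 = 0 ⇒ b_2 = 4 − 4 − 0 = 0. So H_2 = 0.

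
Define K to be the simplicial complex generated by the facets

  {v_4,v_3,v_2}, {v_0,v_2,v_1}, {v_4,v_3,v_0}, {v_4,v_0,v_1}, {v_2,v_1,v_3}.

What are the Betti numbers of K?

b_0 = 1, b_1 = 1, b_2 = 0.

We work with the vertex ordering v_0 < v_1 < v_2 < v_3 < v_4. The simplices of K, each written with vertices in increasing order, are:

  0-simplices (5): [v_0], [v_1], [v_2], [v_3], [v_4]
  1-simplices (10): [v_0,v_1], [v_0,v_2], [v_0,v_3], [v_0,v_4], [v_1,v_2], [v_1,v_3], [v_1,v_4], [v_2,v_3], [v_2,v_4], [v_3,v_4]
  2-simplices (5): [v_0,v_1,v_2], [v_0,v_1,v_4], [v_0,v_3,v_4], [v_1,v_2,v_3], [v_2,v_3,v_4]

giving chain groups C_0 ≅ Z^5, C_1 ≅ Z^10, C_2 ≅ Z^5.

The boundary map ∂_1: C_1 → C_0 maps an edge to its endpoints' difference, ∂[p,q] = q − p.
This gives a 5×10 integer matrix of rank 4; reducing to Smith normal form yields diagonal entries (1,1,1,1).

∂_2: C_2 → C_1 maps a triangle to the signed sum of its edges. For instance
  ∂[v_1,v_2,v_3] = [v_2,v_3] − [v_1,v_3] + [v_1,v_2],
  ∂[v_2,v_3,v_4] = [v_3,v_4] − [v_2,v_4] + [v_2,v_3].
As a 10×5 matrix over Z this has rank 5, with invariant factors (1,1,1,1,1).

Reading off H_k = ker ∂_k / im ∂_{k+1}:

  H_0: rank C_0 − rank ∂_1 = 5 − 4 = 1, and the invariant factors of ∂_1 are all 1, so H_0 ≅ Z.
  H_1: rank ker ∂_1 − rank ∂_2 = (10 − 4) − 5 = 1, and the invariant factors of ∂_2 are all 1, so H_1 ≅ Z.
  H_2: rank ker ∂_2 − rank ∂_3 = (5 − 5) − 0 = 0, and there is no ∂_3, so H_2 ≅ 0.

Hence the Betti numbers are b_0 = 1, b_1 = 1, b_2 = 0.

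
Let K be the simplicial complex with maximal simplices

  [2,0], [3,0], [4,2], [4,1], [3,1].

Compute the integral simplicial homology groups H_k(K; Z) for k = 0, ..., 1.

H_0 ≅ Z,  H_1 ≅ Z.

Order the vertices as 0 < 1 < 2 < 3 < 4. Listing each simplex with vertices in this order, K has dimension 1 with simplices:

  0-simplices (5): [0], [1], [2], [3], [4]
  1-simplices (5): [0,2], [0,3], [1,3], [1,4], [2,4]

Hence C_0 ≅ Z^5, C_1 ≅ Z^5.

∂_1: C_1 → C_0 maps an edge to its endpoints' difference, ∂[p,q] = q − p. For instance
  ∂[0,3] = [3] − [0].
As a 5×5 matrix over Z this has rank 4, with invariant factors (1,1,1,1).

From H_k ≅ ker(∂_k) / im(∂_{k+1}) we obtain:

  H_0: rank C_0 − rank ∂_1 = 5 − 4 = 1, and the invariant factors of ∂_1 are all 1, so H_0 = Z.
  H_1: rank ker ∂_1 − rank ∂_2 = (5 − 4) − 0 = 1, and there is no ∂_2, so H_1 = Z.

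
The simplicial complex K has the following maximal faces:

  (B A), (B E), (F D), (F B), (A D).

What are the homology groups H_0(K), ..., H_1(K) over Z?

H_0 ≅ Z,  H_1 ≅ Z.

K has 5 vertices, 5 edges.
rank ∂_0 = 0, rank ∂_1 = 4 ⇒ b_0 = 5 − 0 − 4 = 1; all invariant factors of ∂_1 are 1 so no torsion. So H_0 = Z.
rank ∂_1 = 4, rank ∂_2 = 0 ⇒ b_1 = 5 − 4 − 0 = 1. So H_1 = Z.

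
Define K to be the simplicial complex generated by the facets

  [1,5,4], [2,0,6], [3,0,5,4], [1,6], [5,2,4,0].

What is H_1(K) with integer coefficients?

Fix the vertex order 0 < 1 < 2 < 3 < 4 < 5 < 6 and write every simplex with vertices in increasing order. Then dim K = 3 and the simplices of K are:

  0-simplices (7): [0], [1], [2], [3], [4], [5], [6]
  1-simplices (14): [0,2], [0,3], [0,4], [0,5], [0,6], [1,4], [1,5], [1,6], [2,4], [2,5], [2,6], [3,4], [3,5], [4,5]
  2-simplices (9): [0,2,4], [0,2,5], [0,2,6], [0,3,4], [0,3,5], [0,4,5], [1,4,5], [2,4,5], [3,4,5]
  3-simplices (2): [0,2,4,5], [0,3,4,5]

so the chain groups are C_0 ≅ Z^7, C_1 ≅ Z^14, C_2 ≅ Z^9, C_3 ≅ Z^2.

Boundary ∂_1: C_1 → C_0 maps an edge to its endpoints' difference, ∂[p,q] = q − p. For instance
  ∂[3,4] = [4] − [3].
The 7×14 boundary matrix has rank 6 and Smith normal form diag(1,1,1,1,1,1).

∂_2: C_2 → C_1 sends each 2-simplex [p,q,r] to [q,r] − [p,r] + [p,q]. For instance
  ∂[0,2,5] = [2,5] − [0,5] + [0,2],
  ∂[0,3,5] = [3,5] − [0,5] + [0,3].
The 14×9 boundary matrix has rank 7 and Smith normal form diag(1,1,1,1,1,1,1).

Boundary ∂_3: C_3 → C_2 sends each 3-simplex σ to the alternating sum Σ_i (−1)^i (σ with its i-th vertex removed). For instance
  ∂[0,2,4,5] = [2,4,5] − [0,4,5] + [0,2,5] − [0,2,4],
  ∂[0,3,4,5] = [3,4,5] − [0,4,5] + [0,3,5] − [0,3,4].
As a 9×2 matrix over Z this has rank 2, with invariant factors (1,1).

Reading off H_k = ker ∂_k / im ∂_{k+1}:

  H_1: rank ker ∂_1 − rank ∂_2 = (14 − 6) − 7 = 1, and the invariant factors of ∂_2 are all 1, so H_1 ≅ Z.

H_1 ≅ Z.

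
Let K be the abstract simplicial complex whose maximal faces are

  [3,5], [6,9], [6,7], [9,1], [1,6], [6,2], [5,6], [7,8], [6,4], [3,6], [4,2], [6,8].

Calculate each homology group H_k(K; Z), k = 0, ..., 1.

We work with the vertex ordering 1 < 2 < 3 < 4 < 5 < 6 < 7 < 8 < 9. The simplices of K, each written with vertices in increasing order, are:

  0-simplices (9): [1], [2], [3], [4], [5], [6], [7], [8], [9]
  1-simplices (12): [1,6], [1,9], [2,4], [2,6], [3,5], [3,6], [4,6], [5,6], [6,7], [6,8], [6,9], [7,8]

so the chain groups are C_0 ≅ Z^9, C_1 ≅ Z^12.

∂_1: C_1 → C_0 is given by ∂[p,q] = [q] − [p]. For instance
  ∂[7,8] = [8] − [7].
As a 9×12 matrix over Z this has rank 8, with invariant factors (1,1,1,1,1,1,1,1).

From H_k ≅ ker(∂_k) / im(∂_{k+1}) we obtain:

  H_0: rank C_0 − rank ∂_1 = 9 − 8 = 1, and the invariant factors of ∂_1 are all 1, so H_0 ≅ Z.
  H_1: rank ker ∂_1 − rank ∂_2 = (12 − 8) − 0 = 4, and there is no ∂_2, so H_1 ≅ Z^4.

H_0 ≅ Z,  H_1 ≅ Z^4.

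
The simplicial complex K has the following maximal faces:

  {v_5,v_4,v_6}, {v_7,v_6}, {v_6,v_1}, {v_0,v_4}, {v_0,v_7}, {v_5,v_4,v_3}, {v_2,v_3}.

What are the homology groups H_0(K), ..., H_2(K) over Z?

K has 8 vertices, 10 edges, 2 triangles.
rank ∂_0 = 0, rank ∂_1 = 7 ⇒ b_0 = 8 − 0 − 7 = 1; all invariant factors of ∂_1 are 1 so no torsion. So H_0 = Z.
rank ∂_1 = 7, rank ∂_2 = 2 ⇒ b_1 = 10 − 7 − 2 = 1; all invariant factors of ∂_2 are 1 so no torsion. So H_1 = Z.
rank ∂_2 = 2, rank ∂_3 = 0 ⇒ b_2 = 2 − 2 − 0 = 0. So H_2 = 0.

H_0 ≅ Z,  H_1 ≅ Z,  H_2 = 0.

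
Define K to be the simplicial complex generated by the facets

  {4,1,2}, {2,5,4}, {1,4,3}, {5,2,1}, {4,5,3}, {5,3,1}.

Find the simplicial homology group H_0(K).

We work with the vertex ordering 1 < 2 < 3 < 4 < 5. The simplices of K, each written with vertices in increasing order, are:

  0-simplices (5): [1], [2], [3], [4], [5]
  1-simplices (9): [1,2], [1,3], [1,4], [1,5], [2,4], [2,5], [3,4], [3,5], [4,5]
  2-simplices (6): [1,2,4], [1,2,5], [1,3,4], [1,3,5], [2,4,5], [3,4,5]

so the chain groups are C_0 ≅ Z^5, C_1 ≅ Z^9, C_2 ≅ Z^6.

Boundary ∂_1: C_1 → C_0 sends each edge [p,q] (with p < q) to q − p. For instance
  ∂[2,5] = [5] − [2].
The resulting 5×9 matrix has rank 4, and its Smith normal form has invariant factors (1,1,1,1).

The boundary map ∂_2: C_2 → C_1 sends each 2-simplex [p,q,r] to [q,r] − [p,r] + [p,q]. For instance
  ∂[2,4,5] = [4,5] − [2,5] + [2,4],
  ∂[1,2,5] = [2,5] − [1,5] + [1,2].
This gives a 9×6 integer matrix of rank 5; reducing to Smith normal form yields diagonal entries (1,1,1,1,1).

Computing H_k = (kernel of ∂_k) / (image of ∂_{k+1}):

  H_0: rank C_0 − rank ∂_1 = 5 − 4 = 1, and the invariant factors of ∂_1 are all 1, so H_0 ≅ Z.

(K is a triangulation of the 2-sphere S^2.)

H_0 ≅ Z.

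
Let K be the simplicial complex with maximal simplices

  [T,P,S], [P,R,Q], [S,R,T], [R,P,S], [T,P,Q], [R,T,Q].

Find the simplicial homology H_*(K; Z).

H_0 = Z,  H_1 = 0,  H_2 = Z.

We work with the vertex ordering P < Q < R < S < T. The simplices of K, each written with vertices in increasing order, are:

  0-simplices (5): P, Q, R, S, T
  1-simplices (9): PQ, PR, PS, PT, QR, QT, RS, RT, ST
  2-simplices (6): PQR, PQT, PRS, PST, QRT, RST

Hence C_0 ≅ Z^5, C_1 ≅ Z^9, C_2 ≅ Z^6.

The boundary map ∂_1: C_1 → C_0 maps an edge to its endpoints' difference, ∂[p,q] = q − p. For instance
  ∂QT = T − Q.
The 5×9 boundary matrix has rank 4 and Smith normal form diag(1,1,1,1).

Boundary ∂_2: C_2 → C_1 acts by ∂[p,q,r] = [q,r] − [p,r] + [p,q]. For instance
  ∂PQR = QR − PR + PQ,
  ∂PQT = QT − PT + PQ.
This gives a 9×6 integer matrix of rank 5; reducing to Smith normal form yields diagonal entries (1,1,1,1,1).

Reading off H_k = ker ∂_k / im ∂_{k+1}:

  H_0: rank C_0 − rank ∂_1 = 5 − 4 = 1, and the invariant factors of ∂_1 are all 1, so H_0 = Z.
  H_1: rank ker ∂_1 − rank ∂_2 = (9 − 4) − 5 = 0, and the invariant factors of ∂_2 are all 1, so H_1 = 0.
  H_2: rank ker ∂_2 − rank ∂_3 = (6 − 5) − 0 = 1, and there is no ∂_3, so H_2 = Z.

As a check, the Euler characteristic is 5 − 9 + 6 = 2, which agrees with 1 − 0 + 1 = 2.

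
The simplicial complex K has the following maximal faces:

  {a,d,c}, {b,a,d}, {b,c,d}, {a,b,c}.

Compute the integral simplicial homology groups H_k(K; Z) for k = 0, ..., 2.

H_0 ≅ Z,  H_1 = 0,  H_2 ≅ Z.

Take the total order a < b < c < d on the vertex set. Then K (dimension 2) consists of the simplices:

  0-simplices (4): a, b, c, d
  1-simplices (6): ab, ac, ad, bc, bd, cd
  2-simplices (4): abc, abd, acd, bcd

giving chain groups C_0 ≅ Z^4, C_1 ≅ Z^6, C_2 ≅ Z^4.

∂_1: C_1 → C_0 maps an edge to its endpoints' difference, ∂[p,q] = q − p. For instance
  ∂ad = d − a.
The resulting 4×6 matrix has rank 3, and its Smith normal form has invariant factors (1,1,1).

Boundary ∂_2: C_2 → C_1 acts by ∂[p,q,r] = [q,r] − [p,r] + [p,q]. For instance
  ∂acd = cd − ad + ac,
  ∂abd = bd − ad + ab.
As a 6×4 matrix over Z this has rank 3, with invariant factors (1,1,1).

Now H_k = ker ∂_k / im ∂_{k+1}, so:

  H_0: rank C_0 − rank ∂_1 = 4 − 3 = 1, and the invariant factors of ∂_1 are all 1, so H_0 = Z.
  H_1: rank ker ∂_1 − rank ∂_2 = (6 − 3) − 3 = 0, and the invariant factors of ∂_2 are all 1, so H_1 = 0.
  H_2: rank ker ∂_2 − rank ∂_3 = (4 − 3) − 0 = 1, and there is no ∂_3, so H_2 = Z.

As a check, the Euler characteristic is 4 − 6 + 4 = 2, which agrees with 1 − 0 + 1 = 2.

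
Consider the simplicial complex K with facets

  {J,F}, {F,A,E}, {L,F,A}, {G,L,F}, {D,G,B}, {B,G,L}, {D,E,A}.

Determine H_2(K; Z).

H_2 = 0.

Take the total order A < B < D < E < F < G < J < L on the vertex set. Then K (dimension 2) consists of the simplices:

  0-simplices (8): A, B, D, E, F, G, J, L
  1-simplices (14): AD, AE, AF, AL, BD, BG, BL, DE, DG, EF, FG, FJ, FL, GL
  2-simplices (6): ADE, AEF, AFL, BDG, BGL, FGL

Hence C_0 ≅ Z^8, C_1 ≅ Z^14, C_2 ≅ Z^6.

The boundary map ∂_1: C_1 → C_0 maps an edge to its endpoints' difference, ∂[p,q] = q − p. For instance
  ∂BD = D − B.
As a 8×14 matrix over Z this has rank 7, with invariant factors (1,1,1,1,1,1,1).

∂_2: C_2 → C_1 acts by ∂[p,q,r] = [q,r] − [p,r] + [p,q]. For instance
  ∂FGL = GL − FL + FG,
  ∂ADE = DE − AE + AD.
As a 14×6 matrix over Z this has rank 6, with invariant factors (1,1,1,1,1,1).

Now H_k = ker ∂_k / im ∂_{k+1}, so:

  H_2: rank ker ∂_2 − rank ∂_3 = (6 − 6) − 0 = 0, and there is no ∂_3, so H_2 ≅ 0.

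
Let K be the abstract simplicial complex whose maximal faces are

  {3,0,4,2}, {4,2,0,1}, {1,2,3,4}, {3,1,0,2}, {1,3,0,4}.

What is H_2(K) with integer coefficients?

H_2 ≅ 0.

We work with the vertex ordering 0 < 1 < 2 < 3 < 4. The simplices of K, each written with vertices in increasing order, are:

  0-simplices (5): [0], [1], [2], [3], [4]
  1-simplices (10): [0,1], [0,2], [0,3], [0,4], [1,2], [1,3], [1,4], [2,3], [2,4], [3,4]
  2-simplices (10): [0,1,2], [0,1,3], [0,1,4], [0,2,3], [0,2,4], [0,3,4], [1,2,3], [1,2,4], [1,3,4], [2,3,4]
  3-simplices (5): [0,1,2,3], [0,1,2,4], [0,1,3,4], [0,2,3,4], [1,2,3,4]

so the chain groups are C_0 ≅ Z^5, C_1 ≅ Z^10, C_2 ≅ Z^10, C_3 ≅ Z^5.

The boundary map ∂_1: C_1 → C_0 is given by ∂[p,q] = [q] − [p].
The resulting 5×10 matrix has rank 4, and its Smith normal form has invariant factors (1,1,1,1).

The boundary map ∂_2: C_2 → C_1 acts by ∂[p,q,r] = [q,r] − [p,r] + [p,q]. For instance
  ∂[2,3,4] = [3,4] − [2,4] + [2,3],
  ∂[0,3,4] = [3,4] − [0,4] + [0,3].
As a 10×10 matrix over Z this has rank 6, with invariant factors (1,1,1,1,1,1).

∂_3: C_3 → C_2 sends each 3-simplex σ to the alternating sum Σ_i (−1)^i (σ with its i-th vertex removed). For instance
  ∂[0,1,3,4] = [1,3,4] − [0,3,4] + [0,1,4] − [0,1,3],
  ∂[0,1,2,3] = [1,2,3] − [0,2,3] + [0,1,3] − [0,1,2].
This gives a 10×5 integer matrix of rank 4; reducing to Smith normal form yields diagonal entries (1,1,1,1).

Now H_k = ker ∂_k / im ∂_{k+1}, so:

  H_2: rank ker ∂_2 − rank ∂_3 = (10 − 6) − 4 = 0, and the invariant factors of ∂_3 are all 1, so H_2 ≅ 0.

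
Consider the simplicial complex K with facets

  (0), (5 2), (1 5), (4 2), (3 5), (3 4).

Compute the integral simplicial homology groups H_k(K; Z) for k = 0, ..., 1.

H_0 ≅ Z^2,  H_1 ≅ Z.

Order the vertices as 0 < 1 < 2 < 3 < 4 < 5. Listing each simplex with vertices in this order, K has dimension 1 with simplices:

  0-simplices (6): [0], [1], [2], [3], [4], [5]
  1-simplices (5): [1,5], [2,4], [2,5], [3,4], [3,5]

giving chain groups C_0 ≅ Z^6, C_1 ≅ Z^5.

The boundary map ∂_1: C_1 → C_0 is given by ∂[p,q] = [q] − [p].
The 6×5 boundary matrix has rank 4 and Smith normal form diag(1,1,1,1).

Reading off H_k = ker ∂_k / im ∂_{k+1}:

  H_0: rank C_0 − rank ∂_1 = 6 − 4 = 2, and the invariant factors of ∂_1 are all 1, so H_0 = Z^2.
  H_1: rank ker ∂_1 − rank ∂_2 = (5 − 4) − 0 = 1, and there is no ∂_2, so H_1 = Z.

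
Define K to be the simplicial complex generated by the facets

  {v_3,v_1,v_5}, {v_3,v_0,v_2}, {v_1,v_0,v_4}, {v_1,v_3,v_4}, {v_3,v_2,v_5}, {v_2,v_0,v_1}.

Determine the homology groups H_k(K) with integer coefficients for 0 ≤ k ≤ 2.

H_0 = Z,  H_1 = Z,  H_2 = 0.

Take the total order v_0 < v_1 < v_2 < v_3 < v_4 < v_5 on the vertex set. Then K (dimension 2) consists of the simplices:

  0-simplices (6): [v_0], [v_1], [v_2], [v_3], [v_4], [v_5]
  1-simplices (12): [v_0,v_1], [v_0,v_2], [v_0,v_3], [v_0,v_4], [v_1,v_2], [v_1,v_3], [v_1,v_4], [v_1,v_5], [v_2,v_3], [v_2,v_5], [v_3,v_4], [v_3,v_5]
  2-simplices (6): [v_0,v_1,v_2], [v_0,v_1,v_4], [v_0,v_2,v_3], [v_1,v_3,v_4], [v_1,v_3,v_5], [v_2,v_3,v_5]

Hence C_0 ≅ Z^6, C_1 ≅ Z^12, C_2 ≅ Z^6.

Boundary ∂_1: C_1 → C_0 maps an edge to its endpoints' difference, ∂[p,q] = q − p. For instance
  ∂[v_3,v_5] = [v_5] − [v_3].
The resulting 6×12 matrix has rank 5, and its Smith normal form has invariant factors (1,1,1,1,1).

Boundary ∂_2: C_2 → C_1 sends each 2-simplex [p,q,r] to [q,r] − [p,r] + [p,q]. For instance
  ∂[v_0,v_1,v_2] = [v_1,v_2] − [v_0,v_2] + [v_0,v_1],
  ∂[v_0,v_2,v_3] = [v_2,v_3] − [v_0,v_3] + [v_0,v_2].
This gives a 12×6 integer matrix of rank 6; reducing to Smith normal form yields diagonal entries (1,1,1,1,1,1).

Now H_k = ker ∂_k / im ∂_{k+1}, so:

  H_0: rank C_0 − rank ∂_1 = 6 − 5 = 1, and the invariant factors of ∂_1 are all 1, so H_0 = Z.
  H_1: rank ker ∂_1 − rank ∂_2 = (12 − 5) − 6 = 1, and the invariant factors of ∂_2 are all 1, so H_1 = Z.
  H_2: rank ker ∂_2 − rank ∂_3 = (6 − 6) − 0 = 0, and there is no ∂_3, so H_2 = 0.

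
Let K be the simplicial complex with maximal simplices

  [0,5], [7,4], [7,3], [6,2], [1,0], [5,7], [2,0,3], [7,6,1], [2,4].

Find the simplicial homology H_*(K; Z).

Take the total order 0 < 1 < 2 < 3 < 4 < 5 < 6 < 7 on the vertex set. Then K (dimension 2) consists of the simplices:

  0-simplices (8): [0], [1], [2], [3], [4], [5], [6], [7]
  1-simplices (13): [0,1], [0,2], [0,3], [0,5], [1,6], [1,7], [2,3], [2,4], [2,6], [3,7], [4,7], [5,7], [6,7]
  2-simplices (2): [0,2,3], [1,6,7]

Hence C_0 ≅ Z^8, C_1 ≅ Z^13, C_2 ≅ Z^2.

∂_1: C_1 → C_0 sends each edge [p,q] (with p < q) to q − p.
The resulting 8×13 matrix has rank 7, and its Smith normal form has invariant factors (1,1,1,1,1,1,1).

Boundary ∂_2: C_2 → C_1 maps a triangle to the signed sum of its edges. For instance
  ∂[0,2,3] = [2,3] − [0,3] + [0,2],
  ∂[1,6,7] = [6,7] − [1,7] + [1,6].
The resulting 13×2 matrix has rank 2, and its Smith normal form has invariant factors (1,1).

From H_k ≅ ker(∂_k) / im(∂_{k+1}) we obtain:

  H_0: rank C_0 − rank ∂_1 = 8 − 7 = 1, and the invariant factors of ∂_1 are all 1, so H_0 = Z.
  H_1: rank ker ∂_1 − rank ∂_2 = (13 − 7) − 2 = 4, and the invariant factors of ∂_2 are all 1, so H_1 = Z^4.
  H_2: rank ker ∂_2 − rank ∂_3 = (2 − 2) − 0 = 0, and there is no ∂_3, so H_2 = 0.

H_0 ≅ Z,  H_1 ≅ Z^4,  H_2 = 0.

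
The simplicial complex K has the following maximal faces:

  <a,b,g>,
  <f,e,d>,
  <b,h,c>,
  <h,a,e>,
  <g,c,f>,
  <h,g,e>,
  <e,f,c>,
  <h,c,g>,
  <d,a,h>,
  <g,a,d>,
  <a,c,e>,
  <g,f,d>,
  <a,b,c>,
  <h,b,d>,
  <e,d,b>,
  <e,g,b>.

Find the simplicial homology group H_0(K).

H_0 = Z.

Fix the vertex order a < b < c < d < e < f < g < h and write every simplex with vertices in increasing order. Then dim K = 2 and the simplices of K are:

  0-simplices (8): a, b, c, d, e, f, g, h
  1-simplices (24): ab, ac, ad, ae, ag, ah, bc, bd, be, bg, bh, ce, cf, cg, ch, de, df, dg, dh, ef, eg, eh, fg, gh
  2-simplices (16): abc, abg, ace, adg, adh, aeh, bch, bde, bdh, beg, cef, cfg, cgh, def, dfg, egh

giving chain groups C_0 ≅ Z^8, C_1 ≅ Z^24, C_2 ≅ Z^16.

Boundary ∂_1: C_1 → C_0 sends each edge [p,q] (with p < q) to q − p.
As a 8×24 matrix over Z this has rank 7, with invariant factors (1,1,1,1,1,1,1).

The boundary map ∂_2: C_2 → C_1 sends each 2-simplex [p,q,r] to [q,r] − [p,r] + [p,q]. For instance
  ∂abg = bg − ag + ab,
  ∂abc = bc − ac + ab.
As a 24×16 matrix over Z this has rank 15, with invariant factors (1,1,1,1,1,1,1,1,1,1,1,1,1,1,1).

Now H_k = ker ∂_k / im ∂_{k+1}, so:

  H_0: rank C_0 − rank ∂_1 = 8 − 7 = 1, and the invariant factors of ∂_1 are all 1, so H_0 ≅ Z.

(K is a triangulation of the torus T^2.)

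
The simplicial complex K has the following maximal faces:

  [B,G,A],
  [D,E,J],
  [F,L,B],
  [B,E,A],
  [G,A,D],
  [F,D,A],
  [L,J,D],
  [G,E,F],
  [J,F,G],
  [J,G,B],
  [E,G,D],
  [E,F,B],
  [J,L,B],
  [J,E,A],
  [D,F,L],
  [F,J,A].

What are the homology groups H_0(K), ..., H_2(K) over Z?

H_0 = Z,  H_1 = Z^2,  H_2 = Z.

K has 8 vertices, 24 edges, 16 triangles.
rank ∂_0 = 0, rank ∂_1 = 7 ⇒ b_0 = 8 − 0 − 7 = 1; all invariant factors of ∂_1 are 1 so no torsion. So H_0 = Z.
rank ∂_1 = 7, rank ∂_2 = 15 ⇒ b_1 = 24 − 7 − 15 = 2; all invariant factors of ∂_2 are 1 so no torsion. So H_1 = Z^2.
rank ∂_2 = 15, rank ∂_3 = 0 ⇒ b_2 = 16 − 15 − 0 = 1. So H_2 = Z.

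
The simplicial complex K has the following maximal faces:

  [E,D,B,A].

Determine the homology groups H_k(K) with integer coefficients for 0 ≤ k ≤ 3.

H_0 ≅ Z,  H_1 = 0,  H_2 = 0,  H_3 = 0.

Order the vertices as A < B < D < E. Listing each simplex with vertices in this order, K has dimension 3 with simplices:

  0-simplices (4): A, B, D, E
  1-simplices (6): AB, AD, AE, BD, BE, DE
  2-simplices (4): ABD, ABE, ADE, BDE
  3-simplices (1): ABDE

so the chain groups are C_0 ≅ Z^4, C_1 ≅ Z^6, C_2 ≅ Z^4, C_3 ≅ Z^1.

Boundary ∂_1: C_1 → C_0 maps an edge to its endpoints' difference, ∂[p,q] = q − p.
As a 4×6 matrix over Z this has rank 3, with invariant factors (1,1,1).

The boundary map ∂_2: C_2 → C_1 acts by ∂[p,q,r] = [q,r] − [p,r] + [p,q]. For instance
  ∂ADE = DE − AE + AD,
  ∂BDE = DE − BE + BD.
The resulting 6×4 matrix has rank 3, and its Smith normal form has invariant factors (1,1,1).

∂_3: C_3 → C_2 sends each 3-simplex σ to the alternating sum Σ_i (−1)^i (σ with its i-th vertex removed). For instance
  ∂ABDE = BDE − ADE + ABE − ABD.
As a 4×1 matrix over Z this has rank 1, with invariant factors (1).

From H_k ≅ ker(∂_k) / im(∂_{k+1}) we obtain:

  H_0: rank C_0 − rank ∂_1 = 4 − 3 = 1, and the invariant factors of ∂_1 are all 1, so H_0 = Z.
  H_1: rank ker ∂_1 − rank ∂_2 = (6 − 3) − 3 = 0, and the invariant factors of ∂_2 are all 1, so H_1 = 0.
  H_2: rank ker ∂_2 − rank ∂_3 = (4 − 3) − 1 = 0, and the invariant factors of ∂_3 are all 1, so H_2 = 0.
  H_3: rank ker ∂_3 − rank ∂_4 = (1 − 1) − 0 = 0, and there is no ∂_4, so H_3 = 0.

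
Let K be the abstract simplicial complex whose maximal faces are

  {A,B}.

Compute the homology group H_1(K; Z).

Fix the vertex order A < B and write every simplex with vertices in increasing order. Then dim K = 1 and the simplices of K are:

  0-simplices (2): A, B
  1-simplices (1): AB

so the chain groups are C_0 ≅ Z^2, C_1 ≅ Z^1.

The boundary map ∂_1: C_1 → C_0 is given by ∂[p,q] = [q] − [p].
The resulting 2×1 matrix has rank 1, and its Smith normal form has invariant factors (1).

From H_k ≅ ker(∂_k) / im(∂_{k+1}) we obtain:

  H_1: rank ker ∂_1 − rank ∂_2 = (1 − 1) − 0 = 0, and there is no ∂_2, so H_1 = 0.

H_1 = 0.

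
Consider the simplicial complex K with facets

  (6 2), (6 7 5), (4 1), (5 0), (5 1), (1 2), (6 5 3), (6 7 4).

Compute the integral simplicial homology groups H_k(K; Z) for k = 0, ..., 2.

We work with the vertex ordering 0 < 1 < 2 < 3 < 4 < 5 < 6 < 7. The simplices of K, each written with vertices in increasing order, are:

  0-simplices (8): [0], [1], [2], [3], [4], [5], [6], [7]
  1-simplices (12): [0,5], [1,2], [1,4], [1,5], [2,6], [3,5], [3,6], [4,6], [4,7], [5,6], [5,7], [6,7]
  2-simplices (3): [3,5,6], [4,6,7], [5,6,7]

so the chain groups are C_0 ≅ Z^8, C_1 ≅ Z^12, C_2 ≅ Z^3.

∂_1: C_1 → C_0 sends each edge [p,q] (with p < q) to q − p. For instance
  ∂[5,6] = [6] − [5].
The 8×12 boundary matrix has rank 7 and Smith normal form diag(1,1,1,1,1,1,1).

∂_2: C_2 → C_1 acts by ∂[p,q,r] = [q,r] − [p,r] + [p,q]. For instance
  ∂[5,6,7] = [6,7] − [5,7] + [5,6],
  ∂[3,5,6] = [5,6] − [3,6] + [3,5].
The 12×3 boundary matrix has rank 3 and Smith normal form diag(1,1,1).

From H_k ≅ ker(∂_k) / im(∂_{k+1}) we obtain:

  H_0: rank C_0 − rank ∂_1 = 8 − 7 = 1, and the invariant factors of ∂_1 are all 1, so H_0 = Z.
  H_1: rank ker ∂_1 − rank ∂_2 = (12 − 7) − 3 = 2, and the invariant factors of ∂_2 are all 1, so H_1 = Z^2.
  H_2: rank ker ∂_2 − rank ∂_3 = (3 − 3) − 0 = 0, and there is no ∂_3, so H_2 = 0.

As a check, the Euler characteristic is 8 − 12 + 3 = -1, which agrees with 1 − 2 + 0 = -1.

H_0 ≅ Z,  H_1 ≅ Z^2,  H_2 = 0.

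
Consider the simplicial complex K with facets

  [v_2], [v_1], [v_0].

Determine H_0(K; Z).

H_0 ≅ Z^3.

Fix the vertex order v_0 < v_1 < v_2 and write every simplex with vertices in increasing order. Then dim K = 0 and the simplices of K are:

  0-simplices (3): [v_0], [v_1], [v_2]

giving chain groups C_0 ≅ Z^3.

Computing H_k = (kernel of ∂_k) / (image of ∂_{k+1}):

  H_0: rank C_0 − rank ∂_1 = 3 − 0 = 3, and there is no ∂_1, so H_0 = Z^3.

(K is a triangulation of a set of 3 points.)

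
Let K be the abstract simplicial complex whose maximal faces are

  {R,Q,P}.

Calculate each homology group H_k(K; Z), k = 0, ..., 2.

H_0 ≅ Z,  H_1 = 0,  H_2 = 0.

We work with the vertex ordering P < Q < R. The simplices of K, each written with vertices in increasing order, are:

  0-simplices (3): P, Q, R
  1-simplices (3): PQ, PR, QR
  2-simplices (1): PQR

so the chain groups are C_0 ≅ Z^3, C_1 ≅ Z^3, C_2 ≅ Z^1.

The boundary map ∂_1: C_1 → C_0 sends each edge [p,q] (with p < q) to q − p. For instance
  ∂PQ = Q − P.
As a 3×3 matrix over Z this has rank 2, with invariant factors (1,1).

The boundary map ∂_2: C_2 → C_1 sends each 2-simplex [p,q,r] to [q,r] − [p,r] + [p,q]. For instance
  ∂PQR = QR − PR + PQ.
This gives a 3×1 integer matrix of rank 1; reducing to Smith normal form yields diagonal entries (1).

Reading off H_k = ker ∂_k / im ∂_{k+1}:

  H_0: rank C_0 − rank ∂_1 = 3 − 2 = 1, and the invariant factors of ∂_1 are all 1, so H_0 ≅ Z.
  H_1: rank ker ∂_1 − rank ∂_2 = (3 − 2) − 1 = 0, and the invariant factors of ∂_2 are all 1, so H_1 ≅ 0.
  H_2: rank ker ∂_2 − rank ∂_3 = (1 − 1) − 0 = 0, and there is no ∂_3, so H_2 ≅ 0.

As a check, the Euler characteristic is 3 − 3 + 1 = 1, which agrees with 1 − 0 + 0 = 1.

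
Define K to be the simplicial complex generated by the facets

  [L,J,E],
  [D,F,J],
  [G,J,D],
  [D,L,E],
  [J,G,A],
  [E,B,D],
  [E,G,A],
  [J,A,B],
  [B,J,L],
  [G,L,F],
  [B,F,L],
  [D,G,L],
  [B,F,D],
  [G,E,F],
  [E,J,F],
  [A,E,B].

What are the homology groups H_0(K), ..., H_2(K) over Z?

Fix the vertex order A < B < D < E < F < G < J < L and write every simplex with vertices in increasing order. Then dim K = 2 and the simplices of K are:

  0-simplices (8): A, B, D, E, F, G, J, L
  1-simplices (24): AB, AE, AG, AJ, BD, BE, BF, BJ, BL, DE, DF, DG, DJ, DL, EF, EG, EJ, EL, FG, FJ, FL, GJ, GL, JL
  2-simplices (16): ABE, ABJ, AEG, AGJ, BDE, BDF, BFL, BJL, DEL, DFJ, DGJ, DGL, EFG, EFJ, EJL, FGL

Hence C_0 ≅ Z^8, C_1 ≅ Z^24, C_2 ≅ Z^16.

The boundary map ∂_1: C_1 → C_0 maps an edge to its endpoints' difference, ∂[p,q] = q − p.
This gives a 8×24 integer matrix of rank 7; reducing to Smith normal form yields diagonal entries (1,1,1,1,1,1,1).

Boundary ∂_2: C_2 → C_1 sends each 2-simplex [p,q,r] to [q,r] − [p,r] + [p,q]. For instance
  ∂ABJ = BJ − AJ + AB,
  ∂EFG = FG − EG + EF.
The 24×16 boundary matrix has rank 15 and Smith normal form diag(1,1,1,1,1,1,1,1,1,1,1,1,1,1,1).

Computing H_k = (kernel of ∂_k) / (image of ∂_{k+1}):

  H_0: rank C_0 − rank ∂_1 = 8 − 7 = 1, and the invariant factors of ∂_1 are all 1, so H_0 ≅ Z.
  H_1: rank ker ∂_1 − rank ∂_2 = (24 − 7) − 15 = 2, and the invariant factors of ∂_2 are all 1, so H_1 ≅ Z^2.
  H_2: rank ker ∂_2 − rank ∂_3 = (16 − 15) − 0 = 1, and there is no ∂_3, so H_2 ≅ Z.

H_0 ≅ Z,  H_1 ≅ Z^2,  H_2 ≅ Z.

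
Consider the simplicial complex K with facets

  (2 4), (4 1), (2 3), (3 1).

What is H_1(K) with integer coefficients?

Order the vertices as 1 < 2 < 3 < 4. Listing each simplex with vertices in this order, K has dimension 1 with simplices:

  0-simplices (4): [1], [2], [3], [4]
  1-simplices (4): [1,3], [1,4], [2,3], [2,4]

Hence C_0 ≅ Z^4, C_1 ≅ Z^4.

Boundary ∂_1: C_1 → C_0 maps an edge to its endpoints' difference, ∂[p,q] = q − p. For instance
  ∂[2,4] = [4] − [2].
As a 4×4 matrix over Z this has rank 3, with invariant factors (1,1,1).

Reading off H_k = ker ∂_k / im ∂_{k+1}:

  H_1: rank ker ∂_1 − rank ∂_2 = (4 − 3) − 0 = 1, and there is no ∂_2, so H_1 = Z.

H_1 = Z.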